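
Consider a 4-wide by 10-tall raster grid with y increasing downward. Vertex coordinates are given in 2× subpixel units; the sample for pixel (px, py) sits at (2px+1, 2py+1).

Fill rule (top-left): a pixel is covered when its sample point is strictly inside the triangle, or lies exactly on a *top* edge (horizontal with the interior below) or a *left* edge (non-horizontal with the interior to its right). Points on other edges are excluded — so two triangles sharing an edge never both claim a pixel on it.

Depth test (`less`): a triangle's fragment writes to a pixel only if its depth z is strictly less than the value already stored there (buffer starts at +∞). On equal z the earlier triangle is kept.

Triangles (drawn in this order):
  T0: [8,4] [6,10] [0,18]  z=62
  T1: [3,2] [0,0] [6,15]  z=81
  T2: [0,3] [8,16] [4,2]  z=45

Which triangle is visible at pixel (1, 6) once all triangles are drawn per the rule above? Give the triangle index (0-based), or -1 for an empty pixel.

T0:
  2·area = 20
  edge (8, 4)→(6, 10): d=(-2,6) right/bottom  bias=-1
  edge (6, 10)→(0, 18): d=(-6,8) right/bottom  bias=-1
  edge (0, 18)→(8, 4): d=(8,-14) top-left  bias=+0
    (3,3)@(7, 7): e=[0,10,10] → .  [on edge]
    (2,5)@(5, 11): e=[4,2,14] → X
    (3,5)@(7, 11): e=[-8,-14,42] → .
    (1,6)@(3, 13): e=[12,6,2] → X
    (2,6)@(5, 13): e=[0,-10,30] → .  [on edge]
    (1,7)@(3, 15): e=[8,-6,18] → .
    (1,9)@(3, 19): e=[0,-30,50] → .  [on edge]
  covered (2 px):
    . . . .
    . . . .
    . . . .
    . . . .
    . . . .
    . . X .
    . X . .
    . . . .
    . . . .
    . . . .
T1:
  2·area = 33  (B↔C swapped to make it positive)
  edge (3, 2)→(6, 15): d=(3,13) right/bottom  bias=-1
  edge (6, 15)→(0, 0): d=(-6,-15) top-left  bias=+0
  edge (0, 0)→(3, 2): d=(3,2) right/bottom  bias=-1
    (0,0)@(1, 1): e=[23,9,1] → X
    (1,0)@(3, 1): e=[-3,39,-3] → .
    (0,1)@(1, 3): e=[29,-3,7] → .
    (1,1)@(3, 3): e=[3,27,3] → X
    (2,1)@(5, 3): e=[-23,57,-1] → .
    (1,2)@(3, 5): e=[9,15,9] → X
    (2,2)@(5, 5): e=[-17,45,5] → .
    (1,3)@(3, 7): e=[15,3,15] → X
    (2,3)@(5, 7): e=[-11,33,11] → .
    (1,4)@(3, 9): e=[21,-9,21] → .
    (2,5)@(5, 11): e=[1,9,23] → X
    (3,5)@(7, 11): e=[-25,39,19] → .
  covered (5 px):
    X . . .
    . X . .
    . X . .
    . X . .
    . . . .
    . . X .
    . . . .
    . . . .
    . . . .
    . . . .
T2:
  2·area = 60  (B↔C swapped to make it positive)
  edge (0, 3)→(4, 2): d=(4,-1) top-left  bias=+0
  edge (4, 2)→(8, 16): d=(4,14) right/bottom  bias=-1
  edge (8, 16)→(0, 3): d=(-8,-13) top-left  bias=+0
    (0,1)@(1, 3): e=[1,46,13] → X
    (1,1)@(3, 3): e=[3,18,39] → X
    (2,1)@(5, 3): e=[5,-10,65] → .
    (0,2)@(1, 5): e=[9,54,-3] → .
    (1,2)@(3, 5): e=[11,26,23] → X
    (2,2)@(5, 5): e=[13,-2,49] → .
    (1,3)@(3, 7): e=[19,34,7] → X
    (2,3)@(5, 7): e=[21,6,33] → X
    (3,3)@(7, 7): e=[23,-22,59] → .
    (1,4)@(3, 9): e=[27,42,-9] → .
    (2,4)@(5, 9): e=[29,14,17] → X
    (3,4)@(7, 9): e=[31,-14,43] → .
  covered (8 px):
    . . . .
    X X . .
    . X . .
    . X X .
    . . X .
    . . X .
    . . . X
    . . . .
    . . . .
    . . . .

Z-buffer (winner per pixel, '.' = empty):
  1 . . .
  2 2 . .
  . 2 . .
  . 2 2 .
  . . 2 .
  . . 2 .
  . 0 . 2
  . . . .
  . . . .
  . . . .

Result: 0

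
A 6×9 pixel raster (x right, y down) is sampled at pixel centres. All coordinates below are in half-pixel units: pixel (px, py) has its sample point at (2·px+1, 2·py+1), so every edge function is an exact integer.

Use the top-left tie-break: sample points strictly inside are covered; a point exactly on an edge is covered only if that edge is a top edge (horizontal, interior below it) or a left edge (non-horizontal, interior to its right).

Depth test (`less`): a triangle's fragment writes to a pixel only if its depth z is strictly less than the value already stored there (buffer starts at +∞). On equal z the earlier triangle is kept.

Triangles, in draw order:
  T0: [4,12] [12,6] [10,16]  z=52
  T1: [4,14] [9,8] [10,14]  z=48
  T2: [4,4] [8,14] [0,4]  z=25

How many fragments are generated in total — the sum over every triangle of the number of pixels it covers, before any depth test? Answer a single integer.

T0:
  2·area = 68
  edge (4, 12)→(12, 6): d=(8,-6) top-left  bias=+0
  edge (12, 6)→(10, 16): d=(-2,10) right/bottom  bias=-1
  edge (10, 16)→(4, 12): d=(-6,-4) top-left  bias=+0
    (5,3)@(11, 7): e=[2,8,58] → #
    (4,4)@(9, 9): e=[6,24,38] → #
    (3,5)@(7, 11): e=[10,40,18] → #
    (5,5)@(11, 11): e=[34,0,34] → ·  [on edge]
    (3,6)@(7, 13): e=[26,36,6] → #
    (5,6)@(11, 13): e=[50,-4,22] → ·
    (3,7)@(7, 15): e=[42,32,-6] → ·
    (4,7)@(9, 15): e=[54,12,2] → #
    (5,7)@(11, 15): e=[66,-8,10] → ·
    (4,8)@(9, 17): e=[70,8,-10] → ·
  covered (8 px):
    · · · · · ·
    · · · · · ·
    · · · · · ·
    · · · · · #
    · · · · # #
    · · · # # ·
    · · · # # ·
    · · · · # ·
    · · · · · ·
T1:
  2·area = 36
  edge (4, 14)→(9, 8): d=(5,-6) top-left  bias=+0
  edge (9, 8)→(10, 14): d=(1,6) right/bottom  bias=-1
  edge (10, 14)→(4, 14): d=(-6,0) right/bottom  bias=-1
    (4,4)@(9, 9): e=[5,1,30] → #
    (5,4)@(11, 9): e=[17,-11,30] → ·
    (3,5)@(7, 11): e=[3,15,18] → #
    (5,5)@(11, 11): e=[27,-9,18] → ·
    (2,6)@(5, 13): e=[1,29,6] → #
    (5,6)@(11, 13): e=[37,-7,6] → ·
    (2,7)@(5, 15): e=[11,31,-6] → ·
    (3,7)@(7, 15): e=[23,19,-6] → ·
    (4,7)@(9, 15): e=[35,7,-6] → ·
  covered (6 px):
    · · · · · ·
    · · · · · ·
    · · · · · ·
    · · · · · ·
    · · · · # ·
    · · · # # ·
    · · # # # ·
    · · · · · ·
    · · · · · ·
T2:
  2·area = 40
  edge (4, 4)→(8, 14): d=(4,10) right/bottom  bias=-1
  edge (8, 14)→(0, 4): d=(-8,-10) top-left  bias=+0
  edge (0, 4)→(4, 4): d=(4,0) top-left  bias=+0
    (0,2)@(1, 5): e=[34,2,4] → #
    (1,2)@(3, 5): e=[14,22,4] → #
    (2,2)@(5, 5): e=[-6,42,4] → ·
    (0,3)@(1, 7): e=[42,-14,12] → ·
    (1,3)@(3, 7): e=[22,6,12] → #
    (2,3)@(5, 7): e=[2,26,12] → #
    (3,3)@(7, 7): e=[-18,46,12] → ·
    (1,4)@(3, 9): e=[30,-10,20] → ·
    (2,4)@(5, 9): e=[10,10,20] → #
    (3,4)@(7, 9): e=[-10,30,20] → ·
    (2,5)@(5, 11): e=[18,-6,28] → ·
  covered (5 px):
    · · · · · ·
    · · · · · ·
    # # · · · ·
    · # # · · ·
    · · # · · ·
    · · · · · ·
    · · · · · ·
    · · · · · ·
    · · · · · ·

Answer: 19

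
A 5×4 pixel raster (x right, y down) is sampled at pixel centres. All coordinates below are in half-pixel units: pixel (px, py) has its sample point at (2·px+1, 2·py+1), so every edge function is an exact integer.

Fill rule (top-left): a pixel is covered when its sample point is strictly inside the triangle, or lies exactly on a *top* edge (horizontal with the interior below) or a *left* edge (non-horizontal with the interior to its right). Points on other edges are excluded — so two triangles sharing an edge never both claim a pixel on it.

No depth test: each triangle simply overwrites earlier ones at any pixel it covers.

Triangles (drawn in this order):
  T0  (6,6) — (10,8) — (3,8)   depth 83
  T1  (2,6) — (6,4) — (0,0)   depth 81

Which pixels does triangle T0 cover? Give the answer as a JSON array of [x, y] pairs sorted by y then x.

T0:
  2·area = 14
  edge (6, 6)→(10, 8): d=(4,2) right/bottom  bias=-1
  edge (10, 8)→(3, 8): d=(-7,0) right/bottom  bias=-1
  edge (3, 8)→(6, 6): d=(3,-2) top-left  bias=+0
    (2,3)@(5, 7): e=[6,7,1] → X
    (3,3)@(7, 7): e=[2,7,5] → X
    (4,3)@(9, 7): e=[-2,7,9] → .
  covered (2 px):
    . . . . .
    . . . . .
    . . . . .
    . . X X .
T1:
  2·area = 28  (B↔C swapped to make it positive)
  edge (2, 6)→(0, 0): d=(-2,-6) top-left  bias=+0
  edge (0, 0)→(6, 4): d=(6,4) right/bottom  bias=-1
  edge (6, 4)→(2, 6): d=(-4,2) right/bottom  bias=-1
    (0,0)@(1, 1): e=[4,2,22] → X
    (1,0)@(3, 1): e=[16,-6,18] → .
    (0,1)@(1, 3): e=[0,14,14] → X  [on edge]
    (1,1)@(3, 3): e=[12,6,10] → X
    (2,1)@(5, 3): e=[24,-2,6] → .
    (0,2)@(1, 5): e=[-4,26,6] → .
    (1,2)@(3, 5): e=[8,18,2] → X
    (2,2)@(5, 5): e=[20,10,-2] → .
    (1,3)@(3, 7): e=[4,30,-6] → .
  covered (4 px):
    X . . . .
    X X . . .
    . X . . .
    . . . . .

Result: [[2,3],[3,3]]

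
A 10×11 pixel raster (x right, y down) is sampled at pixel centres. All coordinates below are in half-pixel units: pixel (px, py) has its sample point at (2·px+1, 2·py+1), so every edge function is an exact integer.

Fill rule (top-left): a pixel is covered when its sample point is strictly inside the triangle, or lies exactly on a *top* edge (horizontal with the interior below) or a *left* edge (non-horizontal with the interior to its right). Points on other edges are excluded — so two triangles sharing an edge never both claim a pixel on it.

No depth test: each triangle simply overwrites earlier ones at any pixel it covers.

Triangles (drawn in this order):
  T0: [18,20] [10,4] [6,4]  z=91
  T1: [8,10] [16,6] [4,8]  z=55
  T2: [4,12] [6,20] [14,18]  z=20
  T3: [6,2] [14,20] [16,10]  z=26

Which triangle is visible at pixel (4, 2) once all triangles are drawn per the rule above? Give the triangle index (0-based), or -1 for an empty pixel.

T0:
  2·area = 64  (B↔C swapped to make it positive)
  edge (18, 20)→(6, 4): d=(-12,-16) top-left  bias=+0
  edge (6, 4)→(10, 4): d=(4,0) top-left  bias=+0
  edge (10, 4)→(18, 20): d=(8,16) right/bottom  bias=-1
    (3,2)@(7, 5): e=[4,4,56] → X
    (4,2)@(9, 5): e=[36,4,24] → X
    (5,2)@(11, 5): e=[68,4,-8] → .
    (3,3)@(7, 7): e=[-20,12,72] → .
    (4,3)@(9, 7): e=[12,12,40] → X
    (5,3)@(11, 7): e=[44,12,8] → X
    (6,3)@(13, 7): e=[76,12,-24] → .
    (4,4)@(9, 9): e=[-12,20,56] → .
    (5,4)@(11, 9): e=[20,20,24] → X
    (6,4)@(13, 9): e=[52,20,-8] → .
    (5,5)@(11, 11): e=[-4,28,40] → .
    (6,5)@(13, 11): e=[28,28,8] → X
  covered (8 px):
    . . . . . . . . . .
    . . . . . . . . . .
    . . . X X . . . . .
    . . . . X X . . . .
    . . . . . X . . . .
    . . . . . . X . . .
    . . . . . . X . . .
    . . . . . . . X . .
    . . . . . . . . . .
    . . . . . . . . . .
    . . . . . . . . . .
T1:
  2·area = 32  (B↔C swapped to make it positive)
  edge (8, 10)→(4, 8): d=(-4,-2) top-left  bias=+0
  edge (4, 8)→(16, 6): d=(12,-2) top-left  bias=+0
  edge (16, 6)→(8, 10): d=(-8,4) right/bottom  bias=-1
    (5,3)@(11, 7): e=[18,2,12] → X
    (6,3)@(13, 7): e=[22,6,4] → X
    (7,3)@(15, 7): e=[26,10,-4] → .
    (3,4)@(7, 9): e=[2,18,12] → X
    (4,4)@(9, 9): e=[6,22,4] → X
    (5,4)@(11, 9): e=[10,26,-4] → .
    (6,4)@(13, 9): e=[14,30,-12] → .
    (3,5)@(7, 11): e=[-6,42,-4] → .
    (4,5)@(9, 11): e=[-2,46,-12] → .
  covered (4 px):
    . . . . . . . . . .
    . . . . . . . . . .
    . . . . . . . . . .
    . . . . . X X . . .
    . . . X X . . . . .
    . . . . . . . . . .
    . . . . . . . . . .
    . . . . . . . . . .
    . . . . . . . . . .
    . . . . . . . . . .
    . . . . . . . . . .
T2:
  2·area = 68  (B↔C swapped to make it positive)
  edge (4, 12)→(14, 18): d=(10,6) right/bottom  bias=-1
  edge (14, 18)→(6, 20): d=(-8,2) right/bottom  bias=-1
  edge (6, 20)→(4, 12): d=(-2,-8) top-left  bias=+0
    (2,6)@(5, 13): e=[4,58,6] → X
    (3,6)@(7, 13): e=[-8,54,22] → .
    (2,7)@(5, 15): e=[24,42,2] → X
    (3,7)@(7, 15): e=[12,38,18] → X
    (4,7)@(9, 15): e=[0,34,34] → .  [on edge]
    (2,8)@(5, 17): e=[44,26,-2] → .
    (3,8)@(7, 17): e=[32,22,14] → X
    (4,8)@(9, 17): e=[20,18,30] → X
    (5,8)@(11, 17): e=[8,14,46] → X
    (6,8)@(13, 17): e=[-4,10,62] → .
    (3,9)@(7, 19): e=[52,6,10] → X
    (5,9)@(11, 19): e=[28,-2,42] → .
    (9,10)@(19, 21): e=[0,-34,102] → .  [on edge]
  covered (8 px):
    . . . . . . . . . .
    . . . . . . . . . .
    . . . . . . . . . .
    . . . . . . . . . .
    . . . . . . . . . .
    . . . . . . . . . .
    . . X . . . . . . .
    . . X X . . . . . .
    . . . X X X . . . .
    . . . X X . . . . .
    . . . . . . . . . .
T3:
  2·area = 116  (B↔C swapped to make it positive)
  edge (6, 2)→(16, 10): d=(10,8) right/bottom  bias=-1
  edge (16, 10)→(14, 20): d=(-2,10) right/bottom  bias=-1
  edge (14, 20)→(6, 2): d=(-8,-18) top-left  bias=+0
    (3,1)@(7, 3): e=[2,104,10] → X
    (4,1)@(9, 3): e=[-14,84,46] → .
    (3,2)@(7, 5): e=[22,100,-6] → .
    (4,2)@(9, 5): e=[6,80,30] → X
    (5,2)@(11, 5): e=[-10,60,66] → .
    (8,2)@(17, 5): e=[-58,0,174] → .  [on edge]
    (4,3)@(9, 7): e=[26,76,14] → X
    (5,3)@(11, 7): e=[10,56,50] → X
    (6,3)@(13, 7): e=[-6,36,86] → .
    (4,4)@(9, 9): e=[46,72,-2] → .
    (5,4)@(11, 9): e=[30,52,34] → X
    (6,4)@(13, 9): e=[14,32,70] → X
    (7,7)@(15, 15): e=[58,0,58] → .  [on edge]
  covered (14 px):
    . . . . . . . . . .
    . . . X . . . . . .
    . . . . X . . . . .
    . . . . X X . . . .
    . . . . . X X . . .
    . . . . . X X X . .
    . . . . . X X X . .
    . . . . . . X . . .
    . . . . . . X . . .
    . . . . . . . . . .
    . . . . . . . . . .

Z-buffer (winner per pixel, '.' = empty):
  . . . . . . . . . .
  . . . 3 . . . . . .
  . . . 0 3 . . . . .
  . . . . 3 3 1 . . .
  . . . 1 1 3 3 . . .
  . . . . . 3 3 3 . .
  . . 2 . . 3 3 3 . .
  . . 2 2 . . 3 0 . .
  . . . 2 2 2 3 . . .
  . . . 2 2 . . . . .
  . . . . . . . . . .

Final: 3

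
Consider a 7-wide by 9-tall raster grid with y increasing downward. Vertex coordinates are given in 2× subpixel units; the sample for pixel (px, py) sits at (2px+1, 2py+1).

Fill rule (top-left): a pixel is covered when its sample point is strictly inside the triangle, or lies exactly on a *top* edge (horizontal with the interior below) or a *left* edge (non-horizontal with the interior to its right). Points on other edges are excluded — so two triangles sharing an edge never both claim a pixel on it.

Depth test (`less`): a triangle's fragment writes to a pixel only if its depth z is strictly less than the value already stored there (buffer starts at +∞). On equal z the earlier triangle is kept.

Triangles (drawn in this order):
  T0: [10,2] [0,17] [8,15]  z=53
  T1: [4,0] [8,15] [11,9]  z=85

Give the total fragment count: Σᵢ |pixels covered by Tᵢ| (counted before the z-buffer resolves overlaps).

T0:
  2·area = 100  (B↔C swapped to make it positive)
  edge (10, 2)→(8, 15): d=(-2,13) right/bottom  bias=-1
  edge (8, 15)→(0, 17): d=(-8,2) right/bottom  bias=-1
  edge (0, 17)→(10, 2): d=(10,-15) top-left  bias=+0
    (4,2)@(9, 5): e=[7,78,15] → #
    (5,2)@(11, 5): e=[-19,74,45] → ·
    (3,3)@(7, 7): e=[29,66,5] → #
    (5,3)@(11, 7): e=[-23,58,65] → ·
    (3,4)@(7, 9): e=[25,50,25] → #
    (4,4)@(9, 9): e=[-1,46,55] → ·
    (2,5)@(5, 11): e=[47,38,15] → #
    (4,5)@(9, 11): e=[-5,30,75] → ·
    (1,6)@(3, 13): e=[69,26,5] → #
    (4,6)@(9, 13): e=[-9,14,95] → ·
    (1,7)@(3, 15): e=[65,10,25] → #
    (4,7)@(9, 15): e=[-13,-2,115] → ·
  covered (12 px):
    · · · · · · ·
    · · · · · · ·
    · · · · # · ·
    · · · # # · ·
    · · · # · · ·
    · · # # · · ·
    · # # # · · ·
    · # # # · · ·
    · · · · · · ·
T1:
  2·area = 69  (B↔C swapped to make it positive)
  edge (4, 0)→(11, 9): d=(7,9) right/bottom  bias=-1
  edge (11, 9)→(8, 15): d=(-3,6) right/bottom  bias=-1
  edge (8, 15)→(4, 0): d=(-4,-15) top-left  bias=+0
    (2,1)@(5, 3): e=[12,54,3] → #
    (3,1)@(7, 3): e=[-6,42,33] → ·
    (2,2)@(5, 5): e=[26,48,-5] → ·
    (3,2)@(7, 5): e=[8,36,25] → #
    (4,2)@(9, 5): e=[-10,24,55] → ·
    (6,2)@(13, 5): e=[-46,0,115] → ·  [on edge]
    (3,3)@(7, 7): e=[22,30,17] → #
    (4,3)@(9, 7): e=[4,18,47] → #
    (5,3)@(11, 7): e=[-14,6,77] → ·
    (3,4)@(7, 9): e=[36,24,9] → #
    (5,4)@(11, 9): e=[0,0,69] → ·  [on edge]
    (3,5)@(7, 11): e=[50,18,1] → #
    (4,6)@(9, 13): e=[46,0,23] → ·  [on edge]
    (3,8)@(7, 17): e=[92,0,-23] → ·  [on edge]
  covered (8 px):
    · · · · · · ·
    · · # · · · ·
    · · · # · · ·
    · · · # # · ·
    · · · # # · ·
    · · · # # · ·
    · · · · · · ·
    · · · · · · ·
    · · · · · · ·

Answer: 20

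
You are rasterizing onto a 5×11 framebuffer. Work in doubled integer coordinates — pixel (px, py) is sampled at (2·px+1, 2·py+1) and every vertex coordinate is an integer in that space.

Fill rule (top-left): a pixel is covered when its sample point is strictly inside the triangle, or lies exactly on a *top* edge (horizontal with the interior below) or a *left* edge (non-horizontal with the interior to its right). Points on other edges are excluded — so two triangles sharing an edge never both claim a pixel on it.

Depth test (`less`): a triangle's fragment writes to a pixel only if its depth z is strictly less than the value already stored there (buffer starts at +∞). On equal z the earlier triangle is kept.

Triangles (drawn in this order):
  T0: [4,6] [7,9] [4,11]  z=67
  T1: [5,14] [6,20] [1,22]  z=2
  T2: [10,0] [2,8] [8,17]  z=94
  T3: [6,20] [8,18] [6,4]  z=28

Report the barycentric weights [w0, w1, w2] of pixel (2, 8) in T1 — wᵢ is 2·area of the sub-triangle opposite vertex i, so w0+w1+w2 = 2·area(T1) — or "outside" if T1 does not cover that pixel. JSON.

T0:
  2·area = 15
  edge (4, 6)→(7, 9): d=(3,3) right/bottom  bias=-1
  edge (7, 9)→(4, 11): d=(-3,2) right/bottom  bias=-1
  edge (4, 11)→(4, 6): d=(0,-5) top-left  bias=+0
    (0,1)@(1, 3): e=[0,30,-15] → ·  [on edge]
    (1,2)@(3, 5): e=[0,20,-5] → ·  [on edge]
    (2,3)@(5, 7): e=[0,10,5] → ·  [on edge]
    (2,4)@(5, 9): e=[6,4,5] → #
    (3,4)@(7, 9): e=[0,0,15] → ·  [on edge]
    (2,5)@(5, 11): e=[12,-2,5] → ·
    (4,5)@(9, 11): e=[0,-10,25] → ·  [on edge]
    (0,6)@(1, 13): e=[30,0,-15] → ·  [on edge]
  covered (1 px):
    · · · · ·
    · · · · ·
    · · · · ·
    · · · · ·
    · · # · ·
    · · · · ·
    · · · · ·
    · · · · ·
    · · · · ·
    · · · · ·
    · · · · ·
T1:
  2·area = 32
  edge (5, 14)→(6, 20): d=(1,6) right/bottom  bias=-1
  edge (6, 20)→(1, 22): d=(-5,2) right/bottom  bias=-1
  edge (1, 22)→(5, 14): d=(4,-8) top-left  bias=+0
    (2,7)@(5, 15): e=[1,27,4] → #
    (3,7)@(7, 15): e=[-11,23,20] → ·
    (2,8)@(5, 17): e=[3,17,12] → #
    (3,8)@(7, 17): e=[-9,13,28] → ·
    (1,9)@(3, 19): e=[17,11,4] → #
    (3,9)@(7, 19): e=[-7,3,36] → ·
    (1,10)@(3, 21): e=[19,1,12] → #
    (2,10)@(5, 21): e=[7,-3,28] → ·
  covered (5 px):
    · · · · ·
    · · · · ·
    · · · · ·
    · · · · ·
    · · · · ·
    · · · · ·
    · · · · ·
    · · # · ·
    · · # · ·
    · # # · ·
    · # · · ·
T2:
  2·area = 120  (B↔C swapped to make it positive)
  edge (10, 0)→(8, 17): d=(-2,17) right/bottom  bias=-1
  edge (8, 17)→(2, 8): d=(-6,-9) top-left  bias=+0
  edge (2, 8)→(10, 0): d=(8,-8) top-left  bias=+0
    (4,0)@(9, 1): e=[15,105,0] → #  [on edge]
    (3,1)@(7, 3): e=[45,75,0] → #  [on edge]
    (2,2)@(5, 5): e=[75,45,0] → #  [on edge]
    (1,3)@(3, 7): e=[105,15,0] → #  [on edge]
    (0,4)@(1, 9): e=[135,-15,0] → ·  [on edge]
    (1,4)@(3, 9): e=[101,3,16] → #
    (4,4)@(9, 9): e=[-1,57,64] → ·
    (1,5)@(3, 11): e=[97,-9,32] → ·
    (2,5)@(5, 11): e=[63,9,48] → #
    (4,5)@(9, 11): e=[-5,45,80] → ·
    (2,6)@(5, 13): e=[59,-3,64] → ·
    (3,6)@(7, 13): e=[25,15,80] → #
  covered (17 px):
    · · · · #
    · · · # #
    · · # # #
    · # # # #
    · # # # ·
    · · # # ·
    · · · # ·
    · · · # ·
    · · · · ·
    · · · · ·
    · · · · ·
T3:
  2·area = 32  (B↔C swapped to make it positive)
  edge (6, 20)→(6, 4): d=(0,-16) top-left  bias=+0
  edge (6, 4)→(8, 18): d=(2,14) right/bottom  bias=-1
  edge (8, 18)→(6, 20): d=(-2,2) right/bottom  bias=-1
    (3,5)@(7, 11): e=[16,0,16] → ·  [on edge]
    (3,6)@(7, 13): e=[16,4,12] → #
    (4,6)@(9, 13): e=[48,-24,8] → ·
    (3,7)@(7, 15): e=[16,8,8] → #
    (4,7)@(9, 15): e=[48,-20,4] → ·
    (3,8)@(7, 17): e=[16,12,4] → #
    (4,8)@(9, 17): e=[48,-16,0] → ·  [on edge]
    (3,9)@(7, 19): e=[16,16,0] → ·  [on edge]
    (2,10)@(5, 21): e=[-16,48,0] → ·  [on edge]
  covered (3 px):
    · · · · ·
    · · · · ·
    · · · · ·
    · · · · ·
    · · · · ·
    · · · · ·
    · · · # ·
    · · · # ·
    · · · # ·
    · · · · ·
    · · · · ·

Result: [17,12,3]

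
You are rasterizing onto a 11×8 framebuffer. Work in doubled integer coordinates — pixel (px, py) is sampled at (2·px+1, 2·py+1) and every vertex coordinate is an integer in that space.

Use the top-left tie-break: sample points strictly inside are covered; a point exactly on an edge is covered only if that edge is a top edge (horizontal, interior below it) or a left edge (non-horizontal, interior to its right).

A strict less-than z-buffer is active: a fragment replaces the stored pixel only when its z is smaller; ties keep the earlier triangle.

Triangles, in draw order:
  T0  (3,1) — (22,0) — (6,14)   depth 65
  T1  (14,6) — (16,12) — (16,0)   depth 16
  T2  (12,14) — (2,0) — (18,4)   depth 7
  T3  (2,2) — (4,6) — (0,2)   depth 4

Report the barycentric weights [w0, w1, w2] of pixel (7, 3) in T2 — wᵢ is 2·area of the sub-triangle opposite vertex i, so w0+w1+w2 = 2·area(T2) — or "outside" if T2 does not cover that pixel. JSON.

T0:
  2·area = 250
  edge (3, 1)→(22, 0): d=(19,-1) top-left  bias=+0
  edge (22, 0)→(6, 14): d=(-16,14) right/bottom  bias=-1
  edge (6, 14)→(3, 1): d=(-3,-13) top-left  bias=+0
    (1,0)@(3, 1): e=[0,250,0] → X  [on edge]
    (2,0)@(5, 1): e=[2,222,26] → X
    (3,0)@(7, 1): e=[4,194,52] → X
    (4,0)@(9, 1): e=[6,166,78] → X
    (5,0)@(11, 1): e=[8,138,104] → X
    (6,0)@(13, 1): e=[10,110,130] → X
    (7,0)@(15, 1): e=[12,82,156] → X
    (8,0)@(17, 1): e=[14,54,182] → X
    (9,0)@(19, 1): e=[16,26,208] → X
    (10,0)@(21, 1): e=[18,-2,234] → .
    (1,1)@(3, 3): e=[38,218,-6] → .
    (2,1)@(5, 3): e=[40,190,20] → X
  covered (34 px):
    . X X X X X X X X X .
    . . X X X X X X X . .
    . . X X X X X X . . .
    . . X X X X X . . . .
    . . X X X X . . . . .
    . . . X X . . . . . .
    . . . X . . . . . . .
    . . . . . . . . . . .
T1:
  2·area = 24  (B↔C swapped to make it positive)
  edge (14, 6)→(16, 0): d=(2,-6) top-left  bias=+0
  edge (16, 0)→(16, 12): d=(0,12) right/bottom  bias=-1
  edge (16, 12)→(14, 6): d=(-2,-6) top-left  bias=+0
    (6,1)@(13, 3): e=[-12,36,0] → .  [on edge]
    (7,1)@(15, 3): e=[0,12,12] → X  [on edge]
    (8,1)@(17, 3): e=[12,-12,24] → .
    (7,2)@(15, 5): e=[4,12,8] → X
    (8,2)@(17, 5): e=[16,-12,20] → .
    (7,3)@(15, 7): e=[8,12,4] → X
    (8,3)@(17, 7): e=[20,-12,16] → .
    (6,4)@(13, 9): e=[0,36,-12] → .  [on edge]
    (7,4)@(15, 9): e=[12,12,0] → X  [on edge]
    (8,4)@(17, 9): e=[24,-12,12] → .
    (7,5)@(15, 11): e=[16,12,-4] → .
    (5,7)@(11, 15): e=[0,60,-36] → .  [on edge]
    (8,7)@(17, 15): e=[36,-12,0] → .  [on edge]
  covered (4 px):
    . . . . . . . . . . .
    . . . . . . . X . . .
    . . . . . . . X . . .
    . . . . . . . X . . .
    . . . . . . . X . . .
    . . . . . . . . . . .
    . . . . . . . . . . .
    . . . . . . . . . . .
T2:
  2·area = 184
  edge (12, 14)→(2, 0): d=(-10,-14) top-left  bias=+0
  edge (2, 0)→(18, 4): d=(16,4) right/bottom  bias=-1
  edge (18, 4)→(12, 14): d=(-6,10) right/bottom  bias=-1
    (1,0)@(3, 1): e=[4,12,168] → X
    (2,0)@(5, 1): e=[32,4,148] → X
    (3,0)@(7, 1): e=[60,-4,128] → .
    (1,1)@(3, 3): e=[-16,44,156] → .
    (2,1)@(5, 3): e=[12,36,136] → X
    (3,1)@(7, 3): e=[40,28,116] → X
    (4,1)@(9, 3): e=[68,20,96] → X
    (5,1)@(11, 3): e=[96,12,76] → X
    (6,1)@(13, 3): e=[124,4,56] → X
    (7,1)@(15, 3): e=[152,-4,36] → .
    (2,2)@(5, 5): e=[-8,68,124] → .
    (3,2)@(7, 5): e=[20,60,104] → X
    (3,3)@(7, 7): e=[0,92,92] → X  [on edge]
    (7,4)@(15, 9): e=[92,92,0] → .  [on edge]
  covered (23 px):
    . X X . . . . . . . .
    . . X X X X X . . . .
    . . . X X X X X X . .
    . . . X X X X X . . .
    . . . . X X X . . . .
    . . . . . X X . . . .
    . . . . . . . . . . .
    . . . . . . . . . . .
T3:
  2·area = 8
  edge (2, 2)→(4, 6): d=(2,4) right/bottom  bias=-1
  edge (4, 6)→(0, 2): d=(-4,-4) top-left  bias=+0
  edge (0, 2)→(2, 2): d=(2,0) top-left  bias=+0
    (0,1)@(1, 3): e=[6,0,2] → X  [on edge]
    (1,1)@(3, 3): e=[-2,8,2] → .
    (0,2)@(1, 5): e=[10,-8,6] → .
    (1,2)@(3, 5): e=[2,0,6] → X  [on edge]
    (2,2)@(5, 5): e=[-6,8,6] → .
    (1,3)@(3, 7): e=[6,-8,10] → .
    (2,3)@(5, 7): e=[-2,0,10] → .  [on edge]
    (3,4)@(7, 9): e=[-6,0,14] → .  [on edge]
    (4,5)@(9, 11): e=[-10,0,18] → .  [on edge]
    (5,6)@(11, 13): e=[-14,0,22] → .  [on edge]
    (6,7)@(13, 15): e=[-18,0,26] → .  [on edge]
  covered (2 px):
    . . . . . . . . . . .
    X . . . . . . . . . .
    . X . . . . . . . . .
    . . . . . . . . . . .
    . . . . . . . . . . .
    . . . . . . . . . . .
    . . . . . . . . . . .
    . . . . . . . . . . .

Result: [60,12,112]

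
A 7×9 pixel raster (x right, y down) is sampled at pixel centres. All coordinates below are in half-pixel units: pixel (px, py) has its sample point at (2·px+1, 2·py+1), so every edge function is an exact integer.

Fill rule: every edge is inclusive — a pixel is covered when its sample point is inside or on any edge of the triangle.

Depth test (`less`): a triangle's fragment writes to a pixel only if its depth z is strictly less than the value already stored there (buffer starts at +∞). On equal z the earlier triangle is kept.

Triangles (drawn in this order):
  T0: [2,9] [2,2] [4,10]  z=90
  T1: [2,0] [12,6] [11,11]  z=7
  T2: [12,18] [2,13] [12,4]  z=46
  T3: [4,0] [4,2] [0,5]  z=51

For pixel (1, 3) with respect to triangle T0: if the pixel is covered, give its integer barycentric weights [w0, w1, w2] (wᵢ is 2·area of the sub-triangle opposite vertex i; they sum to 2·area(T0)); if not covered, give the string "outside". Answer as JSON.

T0:
  2·area = 14
  edge (2, 9)→(2, 2): d=(0,-7) inclusive
  edge (2, 2)→(4, 10): d=(2,8) inclusive
  edge (4, 10)→(2, 9): d=(-2,-1) inclusive
    (1,3)@(3, 7): e=[7,2,5] → X
    (2,3)@(5, 7): e=[21,-14,7] → .
    (1,4)@(3, 9): e=[7,6,1] → X
    (2,4)@(5, 9): e=[21,-10,3] → .
    (1,5)@(3, 11): e=[7,10,-3] → .
  covered (2 px):
    . . . . . . .
    . . . . . . .
    . . . . . . .
    . X . . . . .
    . X . . . . .
    . . . . . . .
    . . . . . . .
    . . . . . . .
    . . . . . . .
T1:
  2·area = 56
  edge (2, 0)→(12, 6): d=(10,6) inclusive
  edge (12, 6)→(11, 11): d=(-1,5) inclusive
  edge (11, 11)→(2, 0): d=(-9,-11) inclusive
    (1,0)@(3, 1): e=[4,50,2] → X
    (2,0)@(5, 1): e=[-8,40,24] → .
    (6,0)@(13, 1): e=[-56,0,112] → .  [on edge]
    (1,1)@(3, 3): e=[24,48,-16] → .
    (2,1)@(5, 3): e=[12,38,6] → X
    (3,1)@(7, 3): e=[0,28,28] → X  [on edge]
    (4,1)@(9, 3): e=[-12,18,50] → .
    (2,2)@(5, 5): e=[32,36,-12] → .
    (3,2)@(7, 5): e=[20,26,10] → X
    (4,2)@(9, 5): e=[8,16,32] → X
    (5,2)@(11, 5): e=[-4,6,54] → .
    (3,3)@(7, 7): e=[40,24,-8] → .
    (5,5)@(11, 11): e=[56,0,0] → X  [on edge]
  covered (9 px):
    . X . . . . .
    . . X X . . .
    . . . X X . .
    . . . . X X .
    . . . . . X .
    . . . . . X .
    . . . . . . .
    . . . . . . .
    . . . . . . .
T2:
  2·area = 140
  edge (12, 18)→(2, 13): d=(-10,-5) inclusive
  edge (2, 13)→(12, 4): d=(10,-9) inclusive
  edge (12, 4)→(12, 18): d=(0,14) inclusive
    (5,2)@(11, 5): e=[125,1,14] → X
    (6,2)@(13, 5): e=[135,19,-14] → .
    (4,3)@(9, 7): e=[95,3,42] → X
    (6,3)@(13, 7): e=[115,39,-14] → .
    (3,4)@(7, 9): e=[65,5,70] → X
    (6,4)@(13, 9): e=[95,59,-14] → .
    (2,5)@(5, 11): e=[35,7,98] → X
    (6,5)@(13, 11): e=[75,79,-14] → .
    (1,6)@(3, 13): e=[5,9,126] → X
    (6,6)@(13, 13): e=[55,99,-14] → .
    (1,7)@(3, 15): e=[-15,29,126] → .
    (2,7)@(5, 15): e=[-5,47,98] → .
  covered (19 px):
    . . . . . . .
    . . . . . . .
    . . . . . X .
    . . . . X X .
    . . . X X X .
    . . X X X X .
    . X X X X X .
    . . . X X X .
    . . . . . X .
T3:
  2·area = 8
  edge (4, 0)→(4, 2): d=(0,2) inclusive
  edge (4, 2)→(0, 5): d=(-4,3) inclusive
  edge (0, 5)→(4, 0): d=(4,-5) inclusive
  covered (0 px):
    . . . . . . .
    . . . . . . .
    . . . . . . .
    . . . . . . .
    . . . . . . .
    . . . . . . .
    . . . . . . .
    . . . . . . .
    . . . . . . .

Result: [2,5,7]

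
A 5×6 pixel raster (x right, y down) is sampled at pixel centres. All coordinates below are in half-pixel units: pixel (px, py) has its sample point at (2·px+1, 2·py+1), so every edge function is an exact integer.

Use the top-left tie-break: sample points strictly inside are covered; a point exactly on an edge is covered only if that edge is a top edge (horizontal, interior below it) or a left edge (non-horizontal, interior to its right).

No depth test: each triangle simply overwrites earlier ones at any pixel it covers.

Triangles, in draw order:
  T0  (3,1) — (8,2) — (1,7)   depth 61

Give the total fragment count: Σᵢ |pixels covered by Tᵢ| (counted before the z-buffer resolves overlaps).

T0:
  2·area = 32
  edge (3, 1)→(8, 2): d=(5,1) right/bottom  bias=-1
  edge (8, 2)→(1, 7): d=(-7,5) right/bottom  bias=-1
  edge (1, 7)→(3, 1): d=(2,-6) top-left  bias=+0
    (1,0)@(3, 1): e=[0,32,0] → ·  [on edge]
    (1,1)@(3, 3): e=[10,18,4] → #
    (2,1)@(5, 3): e=[8,8,16] → #
    (3,1)@(7, 3): e=[6,-2,28] → ·
    (1,2)@(3, 5): e=[20,4,8] → #
    (2,2)@(5, 5): e=[18,-6,20] → ·
    (0,3)@(1, 7): e=[32,0,0] → ·  [on edge]
    (1,3)@(3, 7): e=[30,-10,12] → ·
  covered (3 px):
    · · · · ·
    · # # · ·
    · # · · ·
    · · · · ·
    · · · · ·
    · · · · ·

Answer: 3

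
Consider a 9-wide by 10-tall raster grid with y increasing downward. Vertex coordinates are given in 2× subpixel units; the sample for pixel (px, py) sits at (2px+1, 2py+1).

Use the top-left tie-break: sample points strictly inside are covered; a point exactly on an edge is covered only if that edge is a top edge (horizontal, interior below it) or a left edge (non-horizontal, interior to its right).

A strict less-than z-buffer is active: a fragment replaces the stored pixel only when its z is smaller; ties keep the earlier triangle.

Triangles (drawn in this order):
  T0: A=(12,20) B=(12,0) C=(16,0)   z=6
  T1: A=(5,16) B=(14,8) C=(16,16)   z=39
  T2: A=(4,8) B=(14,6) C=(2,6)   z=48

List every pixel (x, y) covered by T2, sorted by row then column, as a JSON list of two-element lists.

T0:
  2·area = 80
  edge (12, 20)→(12, 0): d=(0,-20) top-left  bias=+0
  edge (12, 0)→(16, 0): d=(4,0) top-left  bias=+0
  edge (16, 0)→(12, 20): d=(-4,20) right/bottom  bias=-1
    (6,0)@(13, 1): e=[20,4,56] → █
    (7,0)@(15, 1): e=[60,4,16] → █
    (8,0)@(17, 1): e=[100,4,-24] → ·
    (6,1)@(13, 3): e=[20,12,48] → █
    (8,1)@(17, 3): e=[100,12,-32] → ·
    (6,2)@(13, 5): e=[20,20,40] → █
    (7,2)@(15, 5): e=[60,20,0] → ·  [on edge]
    (6,3)@(13, 7): e=[20,28,32] → █
    (7,3)@(15, 7): e=[60,28,-8] → ·
    (6,4)@(13, 9): e=[20,36,24] → █
    (7,4)@(15, 9): e=[60,36,-16] → ·
    (6,5)@(13, 11): e=[20,44,16] → █
    (6,7)@(13, 15): e=[20,60,0] → ·  [on edge]
  covered (9 px):
    · · · · · · █ █ ·
    · · · · · · █ █ ·
    · · · · · · █ · ·
    · · · · · · █ · ·
    · · · · · · █ · ·
    · · · · · · █ · ·
    · · · · · · █ · ·
    · · · · · · · · ·
    · · · · · · · · ·
    · · · · · · · · ·
T1:
  2·area = 88
  edge (5, 16)→(14, 8): d=(9,-8) top-left  bias=+0
  edge (14, 8)→(16, 16): d=(2,8) right/bottom  bias=-1
  edge (16, 16)→(5, 16): d=(-11,0) right/bottom  bias=-1
    (6,4)@(13, 9): e=[1,10,77] → █
    (7,4)@(15, 9): e=[17,-6,77] → ·
    (5,5)@(11, 11): e=[3,30,55] → █
    (7,5)@(15, 11): e=[35,-2,55] → ·
    (4,6)@(9, 13): e=[5,50,33] → █
    (7,6)@(15, 13): e=[53,2,33] → █
    (8,6)@(17, 13): e=[69,-14,33] → ·
    (3,7)@(7, 15): e=[7,70,11] → █
    (8,7)@(17, 15): e=[87,-10,11] → ·
    (3,8)@(7, 17): e=[25,74,-11] → ·
    (4,8)@(9, 17): e=[41,58,-11] → ·
    (5,8)@(11, 17): e=[57,42,-11] → ·
  covered (12 px):
    · · · · · · · · ·
    · · · · · · · · ·
    · · · · · · · · ·
    · · · · · · · · ·
    · · · · · · █ · ·
    · · · · · █ █ · ·
    · · · · █ █ █ █ ·
    · · · █ █ █ █ █ ·
    · · · · · · · · ·
    · · · · · · · · ·
T2:
  2·area = 24  (B↔C swapped to make it positive)
  edge (4, 8)→(2, 6): d=(-2,-2) top-left  bias=+0
  edge (2, 6)→(14, 6): d=(12,0) top-left  bias=+0
  edge (14, 6)→(4, 8): d=(-10,2) right/bottom  bias=-1
    (0,2)@(1, 5): e=[0,-12,36] → ·  [on edge]
    (1,3)@(3, 7): e=[0,12,12] → █  [on edge]
    (2,3)@(5, 7): e=[4,12,8] → █
    (3,3)@(7, 7): e=[8,12,4] → █
    (4,3)@(9, 7): e=[12,12,0] → ·  [on edge]
    (1,4)@(3, 9): e=[-4,36,-8] → ·
    (2,4)@(5, 9): e=[0,36,-12] → ·  [on edge]
    (3,4)@(7, 9): e=[4,36,-16] → ·
    (3,5)@(7, 11): e=[0,60,-36] → ·  [on edge]
    (4,6)@(9, 13): e=[0,84,-60] → ·  [on edge]
    (5,7)@(11, 15): e=[0,108,-84] → ·  [on edge]
    (6,8)@(13, 17): e=[0,132,-108] → ·  [on edge]
    (7,9)@(15, 19): e=[0,156,-132] → ·  [on edge]
  covered (3 px):
    · · · · · · · · ·
    · · · · · · · · ·
    · · · · · · · · ·
    · █ █ █ · · · · ·
    · · · · · · · · ·
    · · · · · · · · ·
    · · · · · · · · ·
    · · · · · · · · ·
    · · · · · · · · ·
    · · · · · · · · ·

Result: [[1,3],[2,3],[3,3]]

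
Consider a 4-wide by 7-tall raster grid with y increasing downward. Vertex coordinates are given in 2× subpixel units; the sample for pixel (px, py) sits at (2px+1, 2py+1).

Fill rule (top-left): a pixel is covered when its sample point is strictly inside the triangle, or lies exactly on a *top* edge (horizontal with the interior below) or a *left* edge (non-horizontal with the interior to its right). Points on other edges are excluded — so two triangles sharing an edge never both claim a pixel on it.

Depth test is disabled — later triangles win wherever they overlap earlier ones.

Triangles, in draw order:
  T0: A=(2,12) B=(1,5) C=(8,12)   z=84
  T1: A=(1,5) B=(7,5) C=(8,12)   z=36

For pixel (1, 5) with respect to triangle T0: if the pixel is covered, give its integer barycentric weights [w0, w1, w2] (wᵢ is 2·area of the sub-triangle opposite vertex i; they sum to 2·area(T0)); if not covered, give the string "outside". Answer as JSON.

T0:
  2·area = 42
  edge (2, 12)→(1, 5): d=(-1,-7) top-left  bias=+0
  edge (1, 5)→(8, 12): d=(7,7) right/bottom  bias=-1
  edge (8, 12)→(2, 12): d=(-6,0) right/bottom  bias=-1
    (0,2)@(1, 5): e=[0,0,42] → ·  [on edge]
    (1,3)@(3, 7): e=[12,0,30] → ·  [on edge]
    (1,4)@(3, 9): e=[10,14,18] → █
    (2,4)@(5, 9): e=[24,0,18] → ·  [on edge]
    (1,5)@(3, 11): e=[8,28,6] → █
    (2,5)@(5, 11): e=[22,14,6] → █
    (3,5)@(7, 11): e=[36,0,6] → ·  [on edge]
    (1,6)@(3, 13): e=[6,42,-6] → ·
    (2,6)@(5, 13): e=[20,28,-6] → ·
  covered (3 px):
    · · · ·
    · · · ·
    · · · ·
    · · · ·
    · █ · ·
    · █ █ ·
    · · · ·
T1:
  2·area = 42
  edge (1, 5)→(7, 5): d=(6,0) top-left  bias=+0
  edge (7, 5)→(8, 12): d=(1,7) right/bottom  bias=-1
  edge (8, 12)→(1, 5): d=(-7,-7) top-left  bias=+0
    (0,2)@(1, 5): e=[0,42,0] → █  [on edge]
    (1,2)@(3, 5): e=[0,28,14] → █  [on edge]
    (2,2)@(5, 5): e=[0,14,28] → █  [on edge]
    (3,2)@(7, 5): e=[0,0,42] → ·  [on edge]
    (0,3)@(1, 7): e=[12,44,-14] → ·
    (1,3)@(3, 7): e=[12,30,0] → █  [on edge]
    (3,3)@(7, 7): e=[12,2,28] → █
    (1,4)@(3, 9): e=[24,32,-14] → ·
    (2,4)@(5, 9): e=[24,18,0] → █  [on edge]
    (2,5)@(5, 11): e=[36,20,-14] → ·
    (3,5)@(7, 11): e=[36,6,0] → █  [on edge]
    (3,6)@(7, 13): e=[48,8,-14] → ·
  covered (9 px):
    · · · ·
    · · · ·
    █ █ █ ·
    · █ █ █
    · · █ █
    · · · █
    · · · ·

Result: [28,6,8]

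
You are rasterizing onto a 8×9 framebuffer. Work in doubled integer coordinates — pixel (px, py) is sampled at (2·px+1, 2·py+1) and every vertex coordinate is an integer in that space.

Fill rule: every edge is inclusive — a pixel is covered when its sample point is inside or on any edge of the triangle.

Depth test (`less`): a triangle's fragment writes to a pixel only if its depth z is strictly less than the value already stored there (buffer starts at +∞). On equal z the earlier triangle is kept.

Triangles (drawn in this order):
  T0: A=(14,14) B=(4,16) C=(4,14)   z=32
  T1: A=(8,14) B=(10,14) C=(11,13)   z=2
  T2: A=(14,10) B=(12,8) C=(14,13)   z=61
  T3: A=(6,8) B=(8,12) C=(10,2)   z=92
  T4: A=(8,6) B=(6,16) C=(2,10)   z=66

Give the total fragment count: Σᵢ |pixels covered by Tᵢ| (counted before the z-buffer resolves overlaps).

T0:
  2·area = 20
  edge (14, 14)→(4, 16): d=(-10,2) inclusive
  edge (4, 16)→(4, 14): d=(0,-2) inclusive
  edge (4, 14)→(14, 14): d=(10,0) inclusive
    (2,7)@(5, 15): e=[8,2,10] → █
    (3,7)@(7, 15): e=[4,6,10] → █
    (4,7)@(9, 15): e=[0,10,10] → █  [on edge]
    (5,7)@(11, 15): e=[-4,14,10] → ·
    (2,8)@(5, 17): e=[-12,2,30] → ·
    (3,8)@(7, 17): e=[-16,6,30] → ·
    (4,8)@(9, 17): e=[-20,10,30] → ·
  covered (3 px):
    · · · · · · · ·
    · · · · · · · ·
    · · · · · · · ·
    · · · · · · · ·
    · · · · · · · ·
    · · · · · · · ·
    · · · · · · · ·
    · · █ █ █ · · ·
    · · · · · · · ·
T1:
  2·area = 2  (B↔C swapped to make it positive)
  edge (8, 14)→(11, 13): d=(3,-1) inclusive
  edge (11, 13)→(10, 14): d=(-1,1) inclusive
  edge (10, 14)→(8, 14): d=(-2,0) inclusive
    (7,4)@(15, 9): e=[-8,0,10] → ·  [on edge]
    (6,5)@(13, 11): e=[-4,0,6] → ·  [on edge]
    (5,6)@(11, 13): e=[0,0,2] → █  [on edge]
    (6,6)@(13, 13): e=[2,-2,2] → ·
    (2,7)@(5, 15): e=[0,4,-2] → ·  [on edge]
    (4,7)@(9, 15): e=[4,0,-2] → ·  [on edge]
    (5,7)@(11, 15): e=[6,-2,-2] → ·
    (3,8)@(7, 17): e=[8,0,-6] → ·  [on edge]
  covered (1 px):
    · · · · · · · ·
    · · · · · · · ·
    · · · · · · · ·
    · · · · · · · ·
    · · · · · · · ·
    · · · · · · · ·
    · · · · · █ · ·
    · · · · · · · ·
    · · · · · · · ·
T2:
  2·area = 6  (B↔C swapped to make it positive)
  edge (14, 10)→(14, 13): d=(0,3) inclusive
  edge (14, 13)→(12, 8): d=(-2,-5) inclusive
  edge (12, 8)→(14, 10): d=(2,2) inclusive
    (2,0)@(5, 1): e=[27,-21,0] → ·  [on edge]
    (3,1)@(7, 3): e=[21,-15,0] → ·  [on edge]
    (4,2)@(9, 5): e=[15,-9,0] → ·  [on edge]
    (5,3)@(11, 7): e=[9,-3,0] → ·  [on edge]
    (6,4)@(13, 9): e=[3,3,0] → █  [on edge]
    (7,4)@(15, 9): e=[-3,13,-4] → ·
    (6,5)@(13, 11): e=[3,-1,4] → ·
    (7,5)@(15, 11): e=[-3,9,0] → ·  [on edge]
  covered (1 px):
    · · · · · · · ·
    · · · · · · · ·
    · · · · · · · ·
    · · · · · · · ·
    · · · · · · █ ·
    · · · · · · · ·
    · · · · · · · ·
    · · · · · · · ·
    · · · · · · · ·
T3:
  2·area = 28  (B↔C swapped to make it positive)
  edge (6, 8)→(10, 2): d=(4,-6) inclusive
  edge (10, 2)→(8, 12): d=(-2,10) inclusive
  edge (8, 12)→(6, 8): d=(-2,-4) inclusive
    (4,2)@(9, 5): e=[6,4,18] → █
    (5,2)@(11, 5): e=[18,-16,26] → ·
    (3,3)@(7, 7): e=[2,20,6] → █
    (4,3)@(9, 7): e=[14,0,14] → █  [on edge]
    (5,3)@(11, 7): e=[26,-20,22] → ·
    (3,4)@(7, 9): e=[10,16,2] → █
    (4,4)@(9, 9): e=[22,-4,10] → ·
    (3,5)@(7, 11): e=[18,12,-2] → ·
    (3,8)@(7, 17): e=[42,0,-14] → ·  [on edge]
  covered (4 px):
    · · · · · · · ·
    · · · · · · · ·
    · · · · █ · · ·
    · · · █ █ · · ·
    · · · █ · · · ·
    · · · · · · · ·
    · · · · · · · ·
    · · · · · · · ·
    · · · · · · · ·
T4:
  2·area = 52
  edge (8, 6)→(6, 16): d=(-2,10) inclusive
  edge (6, 16)→(2, 10): d=(-4,-6) inclusive
  edge (2, 10)→(8, 6): d=(6,-4) inclusive
    (4,0)@(9, 1): e=[0,78,-26] → ·  [on edge]
    (3,3)@(7, 7): e=[8,42,2] → █
    (4,3)@(9, 7): e=[-12,54,10] → ·
    (2,4)@(5, 9): e=[24,22,6] → █
    (4,4)@(9, 9): e=[-16,46,22] → ·
    (1,5)@(3, 11): e=[40,2,10] → █
    (3,5)@(7, 11): e=[0,26,26] → █  [on edge]
    (4,5)@(9, 11): e=[-20,38,34] → ·
    (1,6)@(3, 13): e=[36,-6,22] → ·
    (2,6)@(5, 13): e=[16,6,30] → █
    (3,6)@(7, 13): e=[-4,18,38] → ·
    (2,7)@(5, 15): e=[12,-2,42] → ·
  covered (7 px):
    · · · · · · · ·
    · · · · · · · ·
    · · · · · · · ·
    · · · █ · · · ·
    · · █ █ · · · ·
    · █ █ █ · · · ·
    · · █ · · · · ·
    · · · · · · · ·
    · · · · · · · ·

Final: 16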